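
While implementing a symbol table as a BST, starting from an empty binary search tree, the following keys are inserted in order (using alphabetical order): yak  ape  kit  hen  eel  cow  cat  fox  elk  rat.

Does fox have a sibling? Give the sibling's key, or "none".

Resulting structure (node: left, right):
  yak: L=ape, R=–
  ape: L=–, R=kit
  kit: L=hen, R=rat
  hen: L=eel, R=–
  eel: L=cow, R=fox
  cow: L=cat, R=–
  cat: L=–, R=–
  fox: L=elk, R=–
  elk: L=–, R=–
  rat: L=–, R=–

fox's parent is eel; the other child of eel is cow.

cow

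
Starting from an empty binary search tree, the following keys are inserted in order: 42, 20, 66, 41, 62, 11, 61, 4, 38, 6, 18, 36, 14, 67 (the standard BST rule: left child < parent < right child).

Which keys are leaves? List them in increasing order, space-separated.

42: root
20: left child of 42 (depth 1)
66: right child of 42 (depth 1)
41: right child of 20 (depth 2)
62: left child of 66 (depth 2)
11: left child of 20 (depth 2)
61: left child of 62 (depth 3)
4: left child of 11 (depth 3)
38: left child of 41 (depth 3)
6: right child of 4 (depth 4)
18: right child of 11 (depth 3)
36: left child of 38 (depth 4)
14: left child of 18 (depth 4)
67: right child of 66 (depth 2)

6 14 36 61 67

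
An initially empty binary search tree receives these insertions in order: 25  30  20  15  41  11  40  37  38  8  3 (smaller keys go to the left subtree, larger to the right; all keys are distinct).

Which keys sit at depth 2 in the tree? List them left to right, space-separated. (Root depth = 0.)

25: root
30: right child of 25 (depth 1)
20: left child of 25 (depth 1)
15: left child of 20 (depth 2)
41: right child of 30 (depth 2)
11: left child of 15 (depth 3)
40: left child of 41 (depth 3)
37: left child of 40 (depth 4)
38: right child of 37 (depth 5)
8: left child of 11 (depth 4)
3: left child of 8 (depth 5)

15 41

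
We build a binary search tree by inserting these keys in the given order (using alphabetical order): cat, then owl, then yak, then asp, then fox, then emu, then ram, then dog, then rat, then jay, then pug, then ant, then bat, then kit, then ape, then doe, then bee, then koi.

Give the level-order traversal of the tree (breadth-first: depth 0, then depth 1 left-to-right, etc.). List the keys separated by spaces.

Insert cat: tree is empty, so cat becomes the root.
Insert owl: owl > cat → go right. Place as right child of cat.
Insert yak: yak > cat → go right; yak > owl → go right. Place as right child of owl.
Insert asp: asp < cat → go left. Place as left child of cat.
Insert fox: fox > cat → go right; fox < owl → go left. Place as left child of owl.
Insert emu: emu > cat → go right; emu < owl → go left; emu < fox → go left. Place as left child of fox.
Insert ram: ram > cat → go right; ram > owl → go right; ram < yak → go left. Place as left child of yak.
Insert dog: dog > cat → go right; dog < owl → go left; dog < fox → go left; dog < emu → go left. Place as left child of emu.
Insert rat: rat > cat → go right; rat > owl → go right; rat < yak → go left; rat > ram → go right. Place as right child of ram.
Insert jay: jay > cat → go right; jay < owl → go left; jay > fox → go right. Place as right child of fox.
Insert pug: pug > cat → go right; pug > owl → go right; pug < yak → go left; pug < ram → go left. Place as left child of ram.
Insert ant: ant < cat → go left; ant < asp → go left. Place as left child of asp.
Insert bat: bat < cat → go left; bat > asp → go right. Place as right child of asp.
Insert kit: kit > cat → go right; kit < owl → go left; kit > fox → go right; kit > jay → go right. Place as right child of jay.
Insert ape: ape < cat → go left; ape < asp → go left; ape > ant → go right. Place as right child of ant.
Insert doe: doe > cat → go right; doe < owl → go left; doe < fox → go left; doe < emu → go left; doe < dog → go left. Place as left child of dog.
Insert bee: bee < cat → go left; bee > asp → go right; bee > bat → go right. Place as right child of bat.
Insert koi: koi > cat → go right; koi < owl → go left; koi > fox → go right; koi > jay → go right; koi > kit → go right. Place as right child of kit.

cat asp owl ant bat fox yak ape bee emu jay ram dog kit pug rat doe koi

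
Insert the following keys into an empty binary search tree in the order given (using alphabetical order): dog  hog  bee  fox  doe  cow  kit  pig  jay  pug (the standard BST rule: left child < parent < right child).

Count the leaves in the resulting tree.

4

dog: root
hog: right child of dog (depth 1)
bee: left child of dog (depth 1)
fox: left child of hog (depth 2)
doe: right child of bee (depth 2)
cow: left child of doe (depth 3)
kit: right child of hog (depth 2)
pig: right child of kit (depth 3)
jay: left child of kit (depth 3)
pug: right child of pig (depth 4)

Leaves: cow, fox, jay, pug — 4 in total.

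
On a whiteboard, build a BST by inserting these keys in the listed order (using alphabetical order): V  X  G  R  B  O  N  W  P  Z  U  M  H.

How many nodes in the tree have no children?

Insert V: tree is empty, so V becomes the root.
Insert X: X > V → go right. Place as right child of V.
Insert G: G < V → go left. Place as left child of V.
Insert R: R < V → go left; R > G → go right. Place as right child of G.
Insert B: B < V → go left; B < G → go left. Place as left child of G.
Insert O: O < V → go left; O > G → go right; O < R → go left. Place as left child of R.
Insert N: N < V → go left; N > G → go right; N < R → go left; N < O → go left. Place as left child of O.
Insert W: W > V → go right; W < X → go left. Place as left child of X.
Insert P: P < V → go left; P > G → go right; P < R → go left; P > O → go right. Place as right child of O.
Insert Z: Z > V → go right; Z > X → go right. Place as right child of X.
Insert U: U < V → go left; U > G → go right; U > R → go right. Place as right child of R.
Insert M: M < V → go left; M > G → go right; M < R → go left; M < O → go left; M < N → go left. Place as left child of N.
Insert H: H < V → go left; H > G → go right; H < R → go left; H < O → go left; H < N → go left; H < M → go left. Place as left child of M.

Leaves: B, H, P, U, W, Z — 6 in total.

6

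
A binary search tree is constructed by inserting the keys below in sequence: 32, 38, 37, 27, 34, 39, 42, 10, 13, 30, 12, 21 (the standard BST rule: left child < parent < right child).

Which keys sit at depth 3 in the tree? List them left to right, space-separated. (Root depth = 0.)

13 34 42

Insert 32: tree is empty, so 32 becomes the root.
Insert 38: 38 > 32 → go right. Place as right child of 32.
Insert 37: 37 > 32 → go right; 37 < 38 → go left. Place as left child of 38.
Insert 27: 27 < 32 → go left. Place as left child of 32.
Insert 34: 34 > 32 → go right; 34 < 38 → go left; 34 < 37 → go left. Place as left child of 37.
Insert 39: 39 > 32 → go right; 39 > 38 → go right. Place as right child of 38.
Insert 42: 42 > 32 → go right; 42 > 38 → go right; 42 > 39 → go right. Place as right child of 39.
Insert 10: 10 < 32 → go left; 10 < 27 → go left. Place as left child of 27.
Insert 13: 13 < 32 → go left; 13 < 27 → go left; 13 > 10 → go right. Place as right child of 10.
Insert 30: 30 < 32 → go left; 30 > 27 → go right. Place as right child of 27.
Insert 12: 12 < 32 → go left; 12 < 27 → go left; 12 > 10 → go right; 12 < 13 → go left. Place as left child of 13.
Insert 21: 21 < 32 → go left; 21 < 27 → go left; 21 > 10 → go right; 21 > 13 → go right. Place as right child of 13.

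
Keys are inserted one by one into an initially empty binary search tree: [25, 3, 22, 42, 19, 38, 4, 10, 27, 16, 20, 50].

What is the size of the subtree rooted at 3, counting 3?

7

25: root
3: left child of 25 (depth 1)
22: right child of 3 (depth 2)
42: right child of 25 (depth 1)
19: left child of 22 (depth 3)
38: left child of 42 (depth 2)
4: left child of 19 (depth 4)
10: right child of 4 (depth 5)
27: left child of 38 (depth 3)
16: right child of 10 (depth 6)
20: right child of 19 (depth 4)
50: right child of 42 (depth 2)

Subtree rooted at 3 contains: 3, 22, 19, 4, 10, 16, 20 — 7 nodes.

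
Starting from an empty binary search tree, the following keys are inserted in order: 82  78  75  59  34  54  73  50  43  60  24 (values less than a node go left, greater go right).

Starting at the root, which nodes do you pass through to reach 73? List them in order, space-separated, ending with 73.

Insert 82: tree is empty, so 82 becomes the root.
Insert 78: 78 < 82 → go left. Place as left child of 82.
Insert 75: 75 < 82 → go left; 75 < 78 → go left. Place as left child of 78.
Insert 59: 59 < 82 → go left; 59 < 78 → go left; 59 < 75 → go left. Place as left child of 75.
Insert 34: 34 < 82 → go left; 34 < 78 → go left; 34 < 75 → go left; 34 < 59 → go left. Place as left child of 59.
Insert 54: 54 < 82 → go left; 54 < 78 → go left; 54 < 75 → go left; 54 < 59 → go left; 54 > 34 → go right. Place as right child of 34.
Insert 73: 73 < 82 → go left; 73 < 78 → go left; 73 < 75 → go left; 73 > 59 → go right. Place as right child of 59.
Insert 50: 50 < 82 → go left; 50 < 78 → go left; 50 < 75 → go left; 50 < 59 → go left; 50 > 34 → go right; 50 < 54 → go left. Place as left child of 54.
Insert 43: 43 < 82 → go left; 43 < 78 → go left; 43 < 75 → go left; 43 < 59 → go left; 43 > 34 → go right; 43 < 54 → go left; 43 < 50 → go left. Place as left child of 50.
Insert 60: 60 < 82 → go left; 60 < 78 → go left; 60 < 75 → go left; 60 > 59 → go right; 60 < 73 → go left. Place as left child of 73.
Insert 24: 24 < 82 → go left; 24 < 78 → go left; 24 < 75 → go left; 24 < 59 → go left; 24 < 34 → go left. Place as left child of 34.

82 78 75 59 73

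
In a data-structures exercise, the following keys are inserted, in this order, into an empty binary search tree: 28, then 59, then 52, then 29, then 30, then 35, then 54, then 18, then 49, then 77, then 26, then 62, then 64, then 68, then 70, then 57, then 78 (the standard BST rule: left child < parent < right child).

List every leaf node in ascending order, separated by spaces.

26 49 57 70 78

28: root
59: right child of 28 (depth 1)
52: left child of 59 (depth 2)
29: left child of 52 (depth 3)
30: right child of 29 (depth 4)
35: right child of 30 (depth 5)
54: right child of 52 (depth 3)
18: left child of 28 (depth 1)
49: right child of 35 (depth 6)
77: right child of 59 (depth 2)
26: right child of 18 (depth 2)
62: left child of 77 (depth 3)
64: right child of 62 (depth 4)
68: right child of 64 (depth 5)
70: right child of 68 (depth 6)
57: right child of 54 (depth 4)
78: right child of 77 (depth 3)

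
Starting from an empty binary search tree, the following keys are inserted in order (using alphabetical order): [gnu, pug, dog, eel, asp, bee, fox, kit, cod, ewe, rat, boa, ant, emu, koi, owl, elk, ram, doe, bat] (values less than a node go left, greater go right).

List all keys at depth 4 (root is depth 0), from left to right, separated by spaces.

gnu: root
pug: right child of gnu (depth 1)
dog: left child of gnu (depth 1)
eel: right child of dog (depth 2)
asp: left child of dog (depth 2)
bee: right child of asp (depth 3)
fox: right child of eel (depth 3)
kit: left child of pug (depth 2)
cod: right child of bee (depth 4)
ewe: left child of fox (depth 4)
rat: right child of pug (depth 2)
boa: left child of cod (depth 5)
ant: left child of asp (depth 3)
emu: left child of ewe (depth 5)
koi: right child of kit (depth 3)
owl: right child of koi (depth 4)
elk: left child of emu (depth 6)
ram: left child of rat (depth 3)
doe: right child of cod (depth 5)
bat: left child of bee (depth 4)

bat cod ewe owl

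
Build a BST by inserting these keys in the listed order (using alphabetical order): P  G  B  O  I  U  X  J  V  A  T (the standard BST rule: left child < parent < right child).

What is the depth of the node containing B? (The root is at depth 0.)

Insert P: tree is empty, so P becomes the root.
Insert G: G < P → go left. Place as left child of P.
Insert B: B < P → go left; B < G → go left. Place as left child of G.
Insert O: O < P → go left; O > G → go right. Place as right child of G.
Insert I: I < P → go left; I > G → go right; I < O → go left. Place as left child of O.
Insert U: U > P → go right. Place as right child of P.
Insert X: X > P → go right; X > U → go right. Place as right child of U.
Insert J: J < P → go left; J > G → go right; J < O → go left; J > I → go right. Place as right child of I.
Insert V: V > P → go right; V > U → go right; V < X → go left. Place as left child of X.
Insert A: A < P → go left; A < G → go left; A < B → go left. Place as left child of B.
Insert T: T > P → go right; T < U → go left. Place as left child of U.

Path to B: P → G → B, which is 2 edges.

2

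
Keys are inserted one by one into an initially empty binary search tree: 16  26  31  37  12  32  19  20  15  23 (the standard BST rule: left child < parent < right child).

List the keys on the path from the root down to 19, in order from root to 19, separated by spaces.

16 26 19

Insert 16: tree is empty, so 16 becomes the root.
Insert 26: 26 > 16 → go right. Place as right child of 16.
Insert 31: 31 > 16 → go right; 31 > 26 → go right. Place as right child of 26.
Insert 37: 37 > 16 → go right; 37 > 26 → go right; 37 > 31 → go right. Place as right child of 31.
Insert 12: 12 < 16 → go left. Place as left child of 16.
Insert 32: 32 > 16 → go right; 32 > 26 → go right; 32 > 31 → go right; 32 < 37 → go left. Place as left child of 37.
Insert 19: 19 > 16 → go right; 19 < 26 → go left. Place as left child of 26.
Insert 20: 20 > 16 → go right; 20 < 26 → go left; 20 > 19 → go right. Place as right child of 19.
Insert 15: 15 < 16 → go left; 15 > 12 → go right. Place as right child of 12.
Insert 23: 23 > 16 → go right; 23 < 26 → go left; 23 > 19 → go right; 23 > 20 → go right. Place as right child of 20.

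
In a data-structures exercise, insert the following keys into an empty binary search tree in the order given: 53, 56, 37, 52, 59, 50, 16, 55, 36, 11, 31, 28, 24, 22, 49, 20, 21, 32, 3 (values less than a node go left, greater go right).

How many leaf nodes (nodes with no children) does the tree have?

6

Insert 53: tree is empty, so 53 becomes the root.
Insert 56: 56 > 53 → go right. Place as right child of 53.
Insert 37: 37 < 53 → go left. Place as left child of 53.
Insert 52: 52 < 53 → go left; 52 > 37 → go right. Place as right child of 37.
Insert 59: 59 > 53 → go right; 59 > 56 → go right. Place as right child of 56.
Insert 50: 50 < 53 → go left; 50 > 37 → go right; 50 < 52 → go left. Place as left child of 52.
Insert 16: 16 < 53 → go left; 16 < 37 → go left. Place as left child of 37.
Insert 55: 55 > 53 → go right; 55 < 56 → go left. Place as left child of 56.
Insert 36: 36 < 53 → go left; 36 < 37 → go left; 36 > 16 → go right. Place as right child of 16.
Insert 11: 11 < 53 → go left; 11 < 37 → go left; 11 < 16 → go left. Place as left child of 16.
Insert 31: 31 < 53 → go left; 31 < 37 → go left; 31 > 16 → go right; 31 < 36 → go left. Place as left child of 36.
Insert 28: 28 < 53 → go left; 28 < 37 → go left; 28 > 16 → go right; 28 < 36 → go left; 28 < 31 → go left. Place as left child of 31.
Insert 24: 24 < 53 → go left; 24 < 37 → go left; 24 > 16 → go right; 24 < 36 → go left; 24 < 31 → go left; 24 < 28 → go left. Place as left child of 28.
Insert 22: 22 < 53 → go left; 22 < 37 → go left; 22 > 16 → go right; 22 < 36 → go left; 22 < 31 → go left; 22 < 28 → go left; 22 < 24 → go left. Place as left child of 24.
Insert 49: 49 < 53 → go left; 49 > 37 → go right; 49 < 52 → go left; 49 < 50 → go left. Place as left child of 50.
Insert 20: 20 < 53 → go left; 20 < 37 → go left; 20 > 16 → go right; 20 < 36 → go left; 20 < 31 → go left; 20 < 28 → go left; 20 < 24 → go left; 20 < 22 → go left. Place as left child of 22.
Insert 21: 21 < 53 → go left; 21 < 37 → go left; 21 > 16 → go right; 21 < 36 → go left; 21 < 31 → go left; 21 < 28 → go left; 21 < 24 → go left; 21 < 22 → go left; 21 > 20 → go right. Place as right child of 20.
Insert 32: 32 < 53 → go left; 32 < 37 → go left; 32 > 16 → go right; 32 < 36 → go left; 32 > 31 → go right. Place as right child of 31.
Insert 3: 3 < 53 → go left; 3 < 37 → go left; 3 < 16 → go left; 3 < 11 → go left. Place as left child of 11.

Leaves: 3, 21, 32, 49, 55, 59 — 6 in total.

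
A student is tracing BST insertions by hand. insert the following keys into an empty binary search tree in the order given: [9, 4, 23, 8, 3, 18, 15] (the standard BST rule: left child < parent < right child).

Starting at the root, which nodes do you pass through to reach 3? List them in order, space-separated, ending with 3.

9 4 3

Insert 9: tree is empty, so 9 becomes the root.
Insert 4: 4 < 9 → go left. Place as left child of 9.
Insert 23: 23 > 9 → go right. Place as right child of 9.
Insert 8: 8 < 9 → go left; 8 > 4 → go right. Place as right child of 4.
Insert 3: 3 < 9 → go left; 3 < 4 → go left. Place as left child of 4.
Insert 18: 18 > 9 → go right; 18 < 23 → go left. Place as left child of 23.
Insert 15: 15 > 9 → go right; 15 < 23 → go left; 15 < 18 → go left. Place as left child of 18.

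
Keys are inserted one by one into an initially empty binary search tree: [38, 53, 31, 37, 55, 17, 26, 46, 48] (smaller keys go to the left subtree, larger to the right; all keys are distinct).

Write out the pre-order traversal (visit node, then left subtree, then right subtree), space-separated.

38: root
53: right child of 38 (depth 1)
31: left child of 38 (depth 1)
37: right child of 31 (depth 2)
55: right child of 53 (depth 2)
17: left child of 31 (depth 2)
26: right child of 17 (depth 3)
46: left child of 53 (depth 2)
48: right child of 46 (depth 3)

38 31 17 26 37 53 46 48 55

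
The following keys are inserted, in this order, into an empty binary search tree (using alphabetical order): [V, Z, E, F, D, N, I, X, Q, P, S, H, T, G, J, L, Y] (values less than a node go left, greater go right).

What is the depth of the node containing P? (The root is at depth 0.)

Insert V: tree is empty, so V becomes the root.
Insert Z: Z > V → go right. Place as right child of V.
Insert E: E < V → go left. Place as left child of V.
Insert F: F < V → go left; F > E → go right. Place as right child of E.
Insert D: D < V → go left; D < E → go left. Place as left child of E.
Insert N: N < V → go left; N > E → go right; N > F → go right. Place as right child of F.
Insert I: I < V → go left; I > E → go right; I > F → go right; I < N → go left. Place as left child of N.
Insert X: X > V → go right; X < Z → go left. Place as left child of Z.
Insert Q: Q < V → go left; Q > E → go right; Q > F → go right; Q > N → go right. Place as right child of N.
Insert P: P < V → go left; P > E → go right; P > F → go right; P > N → go right; P < Q → go left. Place as left child of Q.
Insert S: S < V → go left; S > E → go right; S > F → go right; S > N → go right; S > Q → go right. Place as right child of Q.
Insert H: H < V → go left; H > E → go right; H > F → go right; H < N → go left; H < I → go left. Place as left child of I.
Insert T: T < V → go left; T > E → go right; T > F → go right; T > N → go right; T > Q → go right; T > S → go right. Place as right child of S.
Insert G: G < V → go left; G > E → go right; G > F → go right; G < N → go left; G < I → go left; G < H → go left. Place as left child of H.
Insert J: J < V → go left; J > E → go right; J > F → go right; J < N → go left; J > I → go right. Place as right child of I.
Insert L: L < V → go left; L > E → go right; L > F → go right; L < N → go left; L > I → go right; L > J → go right. Place as right child of J.
Insert Y: Y > V → go right; Y < Z → go left; Y > X → go right. Place as right child of X.

Path to P: V → E → F → N → Q → P, which is 5 edges.

5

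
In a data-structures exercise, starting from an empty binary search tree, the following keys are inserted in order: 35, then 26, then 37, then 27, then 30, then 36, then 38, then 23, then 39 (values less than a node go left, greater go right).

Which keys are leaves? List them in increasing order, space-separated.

35: root
26: left child of 35 (depth 1)
37: right child of 35 (depth 1)
27: right child of 26 (depth 2)
30: right child of 27 (depth 3)
36: left child of 37 (depth 2)
38: right child of 37 (depth 2)
23: left child of 26 (depth 2)
39: right child of 38 (depth 3)

23 30 36 39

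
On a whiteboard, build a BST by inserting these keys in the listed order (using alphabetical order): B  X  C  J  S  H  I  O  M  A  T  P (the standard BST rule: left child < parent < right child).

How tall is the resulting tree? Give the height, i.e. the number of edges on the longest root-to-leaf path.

6

Resulting structure (node: left, right):
  B: L=A, R=X
  X: L=C, R=–
  C: L=–, R=J
  J: L=H, R=S
  S: L=O, R=T
  H: L=–, R=I
  I: L=–, R=–
  O: L=M, R=P
  M: L=–, R=–
  A: L=–, R=–
  T: L=–, R=–
  P: L=–, R=–

The deepest node is M at depth 6.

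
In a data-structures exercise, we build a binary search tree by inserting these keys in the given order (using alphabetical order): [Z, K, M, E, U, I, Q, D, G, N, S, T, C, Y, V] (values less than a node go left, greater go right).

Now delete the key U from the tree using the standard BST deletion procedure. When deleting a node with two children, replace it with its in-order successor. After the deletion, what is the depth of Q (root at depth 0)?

4

Insert Z: tree is empty, so Z becomes the root.
Insert K: K < Z → go left. Place as left child of Z.
Insert M: M < Z → go left; M > K → go right. Place as right child of K.
Insert E: E < Z → go left; E < K → go left. Place as left child of K.
Insert U: U < Z → go left; U > K → go right; U > M → go right. Place as right child of M.
Insert I: I < Z → go left; I < K → go left; I > E → go right. Place as right child of E.
Insert Q: Q < Z → go left; Q > K → go right; Q > M → go right; Q < U → go left. Place as left child of U.
Insert D: D < Z → go left; D < K → go left; D < E → go left. Place as left child of E.
Insert G: G < Z → go left; G < K → go left; G > E → go right; G < I → go left. Place as left child of I.
Insert N: N < Z → go left; N > K → go right; N > M → go right; N < U → go left; N < Q → go left. Place as left child of Q.
Insert S: S < Z → go left; S > K → go right; S > M → go right; S < U → go left; S > Q → go right. Place as right child of Q.
Insert T: T < Z → go left; T > K → go right; T > M → go right; T < U → go left; T > Q → go right; T > S → go right. Place as right child of S.
Insert C: C < Z → go left; C < K → go left; C < E → go left; C < D → go left. Place as left child of D.
Insert Y: Y < Z → go left; Y > K → go right; Y > M → go right; Y > U → go right. Place as right child of U.
Insert V: V < Z → go left; V > K → go right; V > M → go right; V > U → go right; V < Y → go left. Place as left child of Y.

Delete U (two children — replace with in-order successor).
After deletion, path to Q: Z → K → M → V → Q.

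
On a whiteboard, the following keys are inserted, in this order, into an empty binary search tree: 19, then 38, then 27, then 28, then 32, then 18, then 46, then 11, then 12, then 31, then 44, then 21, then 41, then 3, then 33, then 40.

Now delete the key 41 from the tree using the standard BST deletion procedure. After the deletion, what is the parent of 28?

Resulting structure (node: left, right):
  19: L=18, R=38
  38: L=27, R=46
  27: L=21, R=28
  28: L=–, R=32
  32: L=31, R=33
  18: L=11, R=–
  46: L=44, R=–
  11: L=3, R=12
  12: L=–, R=–
  31: L=–, R=–
  44: L=41, R=–
  21: L=–, R=–
  41: L=40, R=–
  3: L=–, R=–
  33: L=–, R=–
  40: L=–, R=–

Delete 41 (at most one child — splice it out).
After deletion, 28's parent is 27.

27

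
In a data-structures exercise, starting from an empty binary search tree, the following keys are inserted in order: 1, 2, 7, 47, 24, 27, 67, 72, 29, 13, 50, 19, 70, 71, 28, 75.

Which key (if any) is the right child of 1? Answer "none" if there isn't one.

2

Insert 1: tree is empty, so 1 becomes the root.
Insert 2: 2 > 1 → go right. Place as right child of 1.
Insert 7: 7 > 1 → go right; 7 > 2 → go right. Place as right child of 2.
Insert 47: 47 > 1 → go right; 47 > 2 → go right; 47 > 7 → go right. Place as right child of 7.
Insert 24: 24 > 1 → go right; 24 > 2 → go right; 24 > 7 → go right; 24 < 47 → go left. Place as left child of 47.
Insert 27: 27 > 1 → go right; 27 > 2 → go right; 27 > 7 → go right; 27 < 47 → go left; 27 > 24 → go right. Place as right child of 24.
Insert 67: 67 > 1 → go right; 67 > 2 → go right; 67 > 7 → go right; 67 > 47 → go right. Place as right child of 47.
Insert 72: 72 > 1 → go right; 72 > 2 → go right; 72 > 7 → go right; 72 > 47 → go right; 72 > 67 → go right. Place as right child of 67.
Insert 29: 29 > 1 → go right; 29 > 2 → go right; 29 > 7 → go right; 29 < 47 → go left; 29 > 24 → go right; 29 > 27 → go right. Place as right child of 27.
Insert 13: 13 > 1 → go right; 13 > 2 → go right; 13 > 7 → go right; 13 < 47 → go left; 13 < 24 → go left. Place as left child of 24.
Insert 50: 50 > 1 → go right; 50 > 2 → go right; 50 > 7 → go right; 50 > 47 → go right; 50 < 67 → go left. Place as left child of 67.
Insert 19: 19 > 1 → go right; 19 > 2 → go right; 19 > 7 → go right; 19 < 47 → go left; 19 < 24 → go left; 19 > 13 → go right. Place as right child of 13.
Insert 70: 70 > 1 → go right; 70 > 2 → go right; 70 > 7 → go right; 70 > 47 → go right; 70 > 67 → go right; 70 < 72 → go left. Place as left child of 72.
Insert 71: 71 > 1 → go right; 71 > 2 → go right; 71 > 7 → go right; 71 > 47 → go right; 71 > 67 → go right; 71 < 72 → go left; 71 > 70 → go right. Place as right child of 70.
Insert 28: 28 > 1 → go right; 28 > 2 → go right; 28 > 7 → go right; 28 < 47 → go left; 28 > 24 → go right; 28 > 27 → go right; 28 < 29 → go left. Place as left child of 29.
Insert 75: 75 > 1 → go right; 75 > 2 → go right; 75 > 7 → go right; 75 > 47 → go right; 75 > 67 → go right; 75 > 72 → go right. Place as right child of 72.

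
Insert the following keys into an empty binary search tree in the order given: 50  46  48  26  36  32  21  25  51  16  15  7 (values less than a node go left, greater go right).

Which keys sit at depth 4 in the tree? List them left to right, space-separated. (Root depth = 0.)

Insert 50: tree is empty, so 50 becomes the root.
Insert 46: 46 < 50 → go left. Place as left child of 50.
Insert 48: 48 < 50 → go left; 48 > 46 → go right. Place as right child of 46.
Insert 26: 26 < 50 → go left; 26 < 46 → go left. Place as left child of 46.
Insert 36: 36 < 50 → go left; 36 < 46 → go left; 36 > 26 → go right. Place as right child of 26.
Insert 32: 32 < 50 → go left; 32 < 46 → go left; 32 > 26 → go right; 32 < 36 → go left. Place as left child of 36.
Insert 21: 21 < 50 → go left; 21 < 46 → go left; 21 < 26 → go left. Place as left child of 26.
Insert 25: 25 < 50 → go left; 25 < 46 → go left; 25 < 26 → go left; 25 > 21 → go right. Place as right child of 21.
Insert 51: 51 > 50 → go right. Place as right child of 50.
Insert 16: 16 < 50 → go left; 16 < 46 → go left; 16 < 26 → go left; 16 < 21 → go left. Place as left child of 21.
Insert 15: 15 < 50 → go left; 15 < 46 → go left; 15 < 26 → go left; 15 < 21 → go left; 15 < 16 → go left. Place as left child of 16.
Insert 7: 7 < 50 → go left; 7 < 46 → go left; 7 < 26 → go left; 7 < 21 → go left; 7 < 16 → go left; 7 < 15 → go left. Place as left child of 15.

16 25 32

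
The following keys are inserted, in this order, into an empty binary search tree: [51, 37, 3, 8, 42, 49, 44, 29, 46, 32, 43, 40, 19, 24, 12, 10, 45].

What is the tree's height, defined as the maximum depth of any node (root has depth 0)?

7

Resulting structure (node: left, right):
  51: L=37, R=–
  37: L=3, R=42
  3: L=–, R=8
  8: L=–, R=29
  42: L=40, R=49
  49: L=44, R=–
  44: L=43, R=46
  29: L=19, R=32
  46: L=45, R=–
  32: L=–, R=–
  43: L=–, R=–
  40: L=–, R=–
  19: L=12, R=24
  24: L=–, R=–
  12: L=10, R=–
  10: L=–, R=–
  45: L=–, R=–

The deepest node is 10 at depth 7.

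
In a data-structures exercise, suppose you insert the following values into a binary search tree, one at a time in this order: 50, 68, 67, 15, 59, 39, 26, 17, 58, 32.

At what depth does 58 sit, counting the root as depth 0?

4

Insert 50: tree is empty, so 50 becomes the root.
Insert 68: 68 > 50 → go right. Place as right child of 50.
Insert 67: 67 > 50 → go right; 67 < 68 → go left. Place as left child of 68.
Insert 15: 15 < 50 → go left. Place as left child of 50.
Insert 59: 59 > 50 → go right; 59 < 68 → go left; 59 < 67 → go left. Place as left child of 67.
Insert 39: 39 < 50 → go left; 39 > 15 → go right. Place as right child of 15.
Insert 26: 26 < 50 → go left; 26 > 15 → go right; 26 < 39 → go left. Place as left child of 39.
Insert 17: 17 < 50 → go left; 17 > 15 → go right; 17 < 39 → go left; 17 < 26 → go left. Place as left child of 26.
Insert 58: 58 > 50 → go right; 58 < 68 → go left; 58 < 67 → go left; 58 < 59 → go left. Place as left child of 59.
Insert 32: 32 < 50 → go left; 32 > 15 → go right; 32 < 39 → go left; 32 > 26 → go right. Place as right child of 26.

Path to 58: 50 → 68 → 67 → 59 → 58, which is 4 edges.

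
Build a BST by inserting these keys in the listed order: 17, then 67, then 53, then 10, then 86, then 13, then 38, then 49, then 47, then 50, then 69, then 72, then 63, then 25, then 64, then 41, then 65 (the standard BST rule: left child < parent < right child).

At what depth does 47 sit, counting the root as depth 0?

5

Insert 17: tree is empty, so 17 becomes the root.
Insert 67: 67 > 17 → go right. Place as right child of 17.
Insert 53: 53 > 17 → go right; 53 < 67 → go left. Place as left child of 67.
Insert 10: 10 < 17 → go left. Place as left child of 17.
Insert 86: 86 > 17 → go right; 86 > 67 → go right. Place as right child of 67.
Insert 13: 13 < 17 → go left; 13 > 10 → go right. Place as right child of 10.
Insert 38: 38 > 17 → go right; 38 < 67 → go left; 38 < 53 → go left. Place as left child of 53.
Insert 49: 49 > 17 → go right; 49 < 67 → go left; 49 < 53 → go left; 49 > 38 → go right. Place as right child of 38.
Insert 47: 47 > 17 → go right; 47 < 67 → go left; 47 < 53 → go left; 47 > 38 → go right; 47 < 49 → go left. Place as left child of 49.
Insert 50: 50 > 17 → go right; 50 < 67 → go left; 50 < 53 → go left; 50 > 38 → go right; 50 > 49 → go right. Place as right child of 49.
Insert 69: 69 > 17 → go right; 69 > 67 → go right; 69 < 86 → go left. Place as left child of 86.
Insert 72: 72 > 17 → go right; 72 > 67 → go right; 72 < 86 → go left; 72 > 69 → go right. Place as right child of 69.
Insert 63: 63 > 17 → go right; 63 < 67 → go left; 63 > 53 → go right. Place as right child of 53.
Insert 25: 25 > 17 → go right; 25 < 67 → go left; 25 < 53 → go left; 25 < 38 → go left. Place as left child of 38.
Insert 64: 64 > 17 → go right; 64 < 67 → go left; 64 > 53 → go right; 64 > 63 → go right. Place as right child of 63.
Insert 41: 41 > 17 → go right; 41 < 67 → go left; 41 < 53 → go left; 41 > 38 → go right; 41 < 49 → go left; 41 < 47 → go left. Place as left child of 47.
Insert 65: 65 > 17 → go right; 65 < 67 → go left; 65 > 53 → go right; 65 > 63 → go right; 65 > 64 → go right. Place as right child of 64.

Path to 47: 17 → 67 → 53 → 38 → 49 → 47, which is 5 edges.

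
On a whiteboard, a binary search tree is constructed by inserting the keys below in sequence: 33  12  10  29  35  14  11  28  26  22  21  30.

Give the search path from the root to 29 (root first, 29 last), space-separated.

33 12 29

33: root
12: left child of 33 (depth 1)
10: left child of 12 (depth 2)
29: right child of 12 (depth 2)
35: right child of 33 (depth 1)
14: left child of 29 (depth 3)
11: right child of 10 (depth 3)
28: right child of 14 (depth 4)
26: left child of 28 (depth 5)
22: left child of 26 (depth 6)
21: left child of 22 (depth 7)
30: right child of 29 (depth 3)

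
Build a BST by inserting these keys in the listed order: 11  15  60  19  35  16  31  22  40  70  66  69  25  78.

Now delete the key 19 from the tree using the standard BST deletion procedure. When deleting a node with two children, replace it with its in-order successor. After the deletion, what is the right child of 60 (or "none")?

Insert 11: tree is empty, so 11 becomes the root.
Insert 15: 15 > 11 → go right. Place as right child of 11.
Insert 60: 60 > 11 → go right; 60 > 15 → go right. Place as right child of 15.
Insert 19: 19 > 11 → go right; 19 > 15 → go right; 19 < 60 → go left. Place as left child of 60.
Insert 35: 35 > 11 → go right; 35 > 15 → go right; 35 < 60 → go left; 35 > 19 → go right. Place as right child of 19.
Insert 16: 16 > 11 → go right; 16 > 15 → go right; 16 < 60 → go left; 16 < 19 → go left. Place as left child of 19.
Insert 31: 31 > 11 → go right; 31 > 15 → go right; 31 < 60 → go left; 31 > 19 → go right; 31 < 35 → go left. Place as left child of 35.
Insert 22: 22 > 11 → go right; 22 > 15 → go right; 22 < 60 → go left; 22 > 19 → go right; 22 < 35 → go left; 22 < 31 → go left. Place as left child of 31.
Insert 40: 40 > 11 → go right; 40 > 15 → go right; 40 < 60 → go left; 40 > 19 → go right; 40 > 35 → go right. Place as right child of 35.
Insert 70: 70 > 11 → go right; 70 > 15 → go right; 70 > 60 → go right. Place as right child of 60.
Insert 66: 66 > 11 → go right; 66 > 15 → go right; 66 > 60 → go right; 66 < 70 → go left. Place as left child of 70.
Insert 69: 69 > 11 → go right; 69 > 15 → go right; 69 > 60 → go right; 69 < 70 → go left; 69 > 66 → go right. Place as right child of 66.
Insert 25: 25 > 11 → go right; 25 > 15 → go right; 25 < 60 → go left; 25 > 19 → go right; 25 < 35 → go left; 25 < 31 → go left; 25 > 22 → go right. Place as right child of 22.
Insert 78: 78 > 11 → go right; 78 > 15 → go right; 78 > 60 → go right; 78 > 70 → go right. Place as right child of 70.

Delete 19 (two children — replace with in-order successor).
After deletion, 60's right child: 70.

70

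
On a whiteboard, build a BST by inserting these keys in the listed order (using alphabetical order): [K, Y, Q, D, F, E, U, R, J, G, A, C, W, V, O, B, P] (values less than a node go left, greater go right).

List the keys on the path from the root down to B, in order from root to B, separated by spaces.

Insert K: tree is empty, so K becomes the root.
Insert Y: Y > K → go right. Place as right child of K.
Insert Q: Q > K → go right; Q < Y → go left. Place as left child of Y.
Insert D: D < K → go left. Place as left child of K.
Insert F: F < K → go left; F > D → go right. Place as right child of D.
Insert E: E < K → go left; E > D → go right; E < F → go left. Place as left child of F.
Insert U: U > K → go right; U < Y → go left; U > Q → go right. Place as right child of Q.
Insert R: R > K → go right; R < Y → go left; R > Q → go right; R < U → go left. Place as left child of U.
Insert J: J < K → go left; J > D → go right; J > F → go right. Place as right child of F.
Insert G: G < K → go left; G > D → go right; G > F → go right; G < J → go left. Place as left child of J.
Insert A: A < K → go left; A < D → go left. Place as left child of D.
Insert C: C < K → go left; C < D → go left; C > A → go right. Place as right child of A.
Insert W: W > K → go right; W < Y → go left; W > Q → go right; W > U → go right. Place as right child of U.
Insert V: V > K → go right; V < Y → go left; V > Q → go right; V > U → go right; V < W → go left. Place as left child of W.
Insert O: O > K → go right; O < Y → go left; O < Q → go left. Place as left child of Q.
Insert B: B < K → go left; B < D → go left; B > A → go right; B < C → go left. Place as left child of C.
Insert P: P > K → go right; P < Y → go left; P < Q → go left; P > O → go right. Place as right child of O.

K D A C B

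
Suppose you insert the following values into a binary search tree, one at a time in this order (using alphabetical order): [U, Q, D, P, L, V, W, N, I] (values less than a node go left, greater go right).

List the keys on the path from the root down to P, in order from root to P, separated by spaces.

Resulting structure (node: left, right):
  U: L=Q, R=V
  Q: L=D, R=–
  D: L=–, R=P
  P: L=L, R=–
  L: L=I, R=N
  V: L=–, R=W
  W: L=–, R=–
  N: L=–, R=–
  I: L=–, R=–

U Q D P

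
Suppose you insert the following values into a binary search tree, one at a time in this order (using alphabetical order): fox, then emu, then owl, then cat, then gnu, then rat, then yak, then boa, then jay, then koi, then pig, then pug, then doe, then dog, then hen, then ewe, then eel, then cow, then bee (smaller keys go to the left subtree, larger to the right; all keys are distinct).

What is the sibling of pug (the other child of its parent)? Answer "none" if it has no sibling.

Insert fox: tree is empty, so fox becomes the root.
Insert emu: emu < fox → go left. Place as left child of fox.
Insert owl: owl > fox → go right. Place as right child of fox.
Insert cat: cat < fox → go left; cat < emu → go left. Place as left child of emu.
Insert gnu: gnu > fox → go right; gnu < owl → go left. Place as left child of owl.
Insert rat: rat > fox → go right; rat > owl → go right. Place as right child of owl.
Insert yak: yak > fox → go right; yak > owl → go right; yak > rat → go right. Place as right child of rat.
Insert boa: boa < fox → go left; boa < emu → go left; boa < cat → go left. Place as left child of cat.
Insert jay: jay > fox → go right; jay < owl → go left; jay > gnu → go right. Place as right child of gnu.
Insert koi: koi > fox → go right; koi < owl → go left; koi > gnu → go right; koi > jay → go right. Place as right child of jay.
Insert pig: pig > fox → go right; pig > owl → go right; pig < rat → go left. Place as left child of rat.
Insert pug: pug > fox → go right; pug > owl → go right; pug < rat → go left; pug > pig → go right. Place as right child of pig.
Insert doe: doe < fox → go left; doe < emu → go left; doe > cat → go right. Place as right child of cat.
Insert dog: dog < fox → go left; dog < emu → go left; dog > cat → go right; dog > doe → go right. Place as right child of doe.
Insert hen: hen > fox → go right; hen < owl → go left; hen > gnu → go right; hen < jay → go left. Place as left child of jay.
Insert ewe: ewe < fox → go left; ewe > emu → go right. Place as right child of emu.
Insert eel: eel < fox → go left; eel < emu → go left; eel > cat → go right; eel > doe → go right; eel > dog → go right. Place as right child of dog.
Insert cow: cow < fox → go left; cow < emu → go left; cow > cat → go right; cow < doe → go left. Place as left child of doe.
Insert bee: bee < fox → go left; bee < emu → go left; bee < cat → go left; bee < boa → go left. Place as left child of boa.

pug's parent is pig, which has only one child.

none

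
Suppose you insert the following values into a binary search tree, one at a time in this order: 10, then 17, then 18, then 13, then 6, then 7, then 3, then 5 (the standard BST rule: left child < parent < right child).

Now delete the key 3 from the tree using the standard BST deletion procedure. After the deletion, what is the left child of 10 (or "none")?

Resulting structure (node: left, right):
  10: L=6, R=17
  17: L=13, R=18
  18: L=–, R=–
  13: L=–, R=–
  6: L=3, R=7
  7: L=–, R=–
  3: L=–, R=5
  5: L=–, R=–

Delete 3 (at most one child — splice it out).
After deletion, 10's left child: 6.

6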